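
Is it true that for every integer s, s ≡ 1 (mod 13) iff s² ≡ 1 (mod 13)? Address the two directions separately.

(⇒) Suppose s ≡ 1 (mod 13). Write s = 13j + 1. Then (13j + 1)² = 169j² + 26j + 1 = 13(13j² + 2j) + 1, so s² ≡ 1 (mod 13).

(⇐) This fails: take s = 12. Then 12² = 144 ≡ 1 (mod 13), yet 12 ≡ 12 (mod 13), not 1.

(⇒) holds; (⇐) fails.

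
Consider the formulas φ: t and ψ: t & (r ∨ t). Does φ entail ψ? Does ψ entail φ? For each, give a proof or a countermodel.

Both directions hold; the statement is true.

(⟹) Assume the antecedent. If t is true, t & (r ∨ t) reduces to true regardless of the other variables. If t is false, the antecedent cannot hold. Either way t & (r ∨ t) holds.

(⟸) Assume the antecedent. If t is true, t reduces to true regardless of the other variables. If t is false, the antecedent cannot hold. Either way t holds.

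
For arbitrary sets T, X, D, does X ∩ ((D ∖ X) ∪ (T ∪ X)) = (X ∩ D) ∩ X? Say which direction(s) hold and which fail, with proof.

(⊇) Let x ∈ (X ∩ D) ∩ X. Then either x ∈ X ∩ D and x ∉ T; or x ∈ T ∩ X ∩ D. In each case x ∈ X ∩ ((D ∖ X) ∪ (T ∪ X)), so (X ∩ D) ∩ X ⊆ X ∩ ((D ∖ X) ∪ (T ∪ X)).

(⊆) This inclusion fails. Take T = ∅, X = {1}, D = ∅; then 1 ∈ X ∩ ((D ∖ X) ∪ (T ∪ X)) but 1 ∉ (X ∩ D) ∩ X.

The sets are not equal: only the reverse inclusion holds.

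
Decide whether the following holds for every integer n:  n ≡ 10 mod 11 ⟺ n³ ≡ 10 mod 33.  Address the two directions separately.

Not equivalent: only (⇐) holds.

Converse. The residues r modulo 33 with r³ ≡ 10 (mod 33) are exactly {10}, and each is ≡ 10 (mod 11).

Forward direction. This fails: take n = 21. Then 21 ≡ 10 (mod 11), but 21³ = 9261 ≡ 21 (mod 33), not 10.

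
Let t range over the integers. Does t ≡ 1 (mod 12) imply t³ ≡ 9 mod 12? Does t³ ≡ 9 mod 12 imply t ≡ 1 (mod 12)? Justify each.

(⇒) This fails: take t = 1. Then 1 ≡ 1 (mod 12), but 1³ = 1 ≡ 1 (mod 12), not 9.

(⇐) This fails: take t = 9. Then 9³ = 729 ≡ 9 (mod 12), yet 9 ≡ 9 (mod 12), not 1.

Neither implication holds.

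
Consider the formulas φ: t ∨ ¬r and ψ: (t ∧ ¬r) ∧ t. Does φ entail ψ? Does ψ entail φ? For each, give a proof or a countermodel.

(⟸) Assume the antecedent. If r is true, the antecedent cannot hold. If r is false, t ∨ ¬r reduces to true regardless of the other variables. Either way t ∨ ¬r holds.

(⟹) This fails. Under r = F, t = F, the left side is true but the right side is false.

Only the converse holds.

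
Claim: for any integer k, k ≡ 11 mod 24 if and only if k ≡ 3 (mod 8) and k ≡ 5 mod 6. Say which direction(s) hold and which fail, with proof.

The biconditional holds.

(⇐) If k ≡ 3 (mod 8) and k ≡ 5 (mod 6), then by the Chinese remainder theorem k ≡ 11 (mod 24). This is exactly k ≡ 11 (mod 24).

(⇒) Suppose k ≡ 11 (mod 24); write k = 24j + 11. Since 8 ∣ 24, reducing mod 8 gives k ≡ 11 ≡ 3 (mod 8); since 6 ∣ 24, reducing mod 6 gives k ≡ 11 ≡ 5 (mod 6).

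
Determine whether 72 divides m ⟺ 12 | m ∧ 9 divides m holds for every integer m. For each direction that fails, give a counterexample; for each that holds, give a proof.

(⇒) holds; (⇐) fails.

(⟹) If 72 ∣ m, write m = 72q. Since 72 = 6·12, m = 12·(6q), so 12 ∣ m; and since 72 = 8·9, m = 9·(8q), so 9 ∣ m.

(⟸) This fails: take m = 36. Both 12 ∣ 36 and 9 ∣ 36, yet 36 is not a multiple of 72 (since 36 = 0·72 + 36), so 72 ∤ 36.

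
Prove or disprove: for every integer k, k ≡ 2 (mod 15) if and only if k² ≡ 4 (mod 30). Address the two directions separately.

(⇒) fails and (⇐) fails.

(⇒) This fails: take k = 17. Then 17 ≡ 2 (mod 15), but 17² = 289 ≡ 19 (mod 30), not 4.

(⇐) This fails: take k = 8. Then 8² = 64 ≡ 4 (mod 30), yet 8 ≡ 8 (mod 15), not 2.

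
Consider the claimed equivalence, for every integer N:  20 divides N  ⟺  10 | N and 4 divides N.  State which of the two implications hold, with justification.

(→) If 20 ∣ N, write N = 20q. Since 20 = 2·10, N = 10·(2q), so 10 ∣ N; and since 20 = 5·4, N = 4·(5q), so 4 ∣ N.

(←) Suppose 10 ∣ N and 4 ∣ N. Any common multiple of 10 and 4 is a multiple of their lcm; here lcm(10, 4) = 10·4/gcd(10, 4) = 40/2 = 20, so 20 ∣ N.

The biconditional holds.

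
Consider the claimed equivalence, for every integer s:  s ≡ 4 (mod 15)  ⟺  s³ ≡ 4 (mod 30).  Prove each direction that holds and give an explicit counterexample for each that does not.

[⇒] This fails: take s = 19. Then 19 ≡ 4 (mod 15), but 19³ = 6859 ≡ 19 (mod 30), not 4.

[⇐] Conversely, the residues r modulo 30 with r³ ≡ 4 (mod 30) are exactly {4}, and each is ≡ 4 (mod 15).

Only the reverse direction holds.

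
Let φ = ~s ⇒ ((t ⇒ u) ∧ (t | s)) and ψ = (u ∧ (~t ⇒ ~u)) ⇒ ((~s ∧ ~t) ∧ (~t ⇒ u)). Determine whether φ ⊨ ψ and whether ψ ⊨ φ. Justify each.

Neither direction holds.

(⇒) This fails. Under t = T, s = F, u = T, the left side is true but the right side is false.

(⇐) This fails. Under t = F, s = F, u = F, the left side is false but the right side is true.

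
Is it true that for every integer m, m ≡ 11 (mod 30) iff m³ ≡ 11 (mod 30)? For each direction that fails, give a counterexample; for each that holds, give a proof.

Both directions hold; the statement is true.

(⇐) Suppose m³ ≡ 11 (mod 30). The only residue r in {0, …, 29} with r³ ≡ 11 (mod 30) is r = 11, so m ≡ 11 (mod 30).

(⇒) Suppose m ≡ 11 (mod 30). Write m = 30j + 11. Then (30j + 11)³ = 27000j³ + 29700j² + 10890j + 1331 = 30(900j³ + 990j² + 363j + 44) + 11, so m³ ≡ 11 (mod 30).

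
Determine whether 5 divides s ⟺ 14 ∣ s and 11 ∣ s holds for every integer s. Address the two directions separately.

Both directions fail.

(⟹) This fails: take s = 5. Certainly 5 ∣ 5, but 14 ∤ 5.

(⟸) This fails: take s = 154. Both 14 ∣ 154 and 11 ∣ 154, yet 154 is not a multiple of 5 (since 154 = 30·5 + 4), so 5 ∤ 154.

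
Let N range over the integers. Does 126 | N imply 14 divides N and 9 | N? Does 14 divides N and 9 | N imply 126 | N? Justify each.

[⇒] If 126 ∣ N, write N = 126q. Since 126 = 9·14, N = 14·(9q), so 14 ∣ N; and since 126 = 14·9, N = 9·(14q), so 9 ∣ N.

[⇐] Suppose 14 ∣ N and 9 ∣ N. Any common multiple of 14 and 9 is a multiple of their lcm; here gcd(14, 9) = 1, so lcm(14, 9) = 14·9 = 126, so 126 ∣ N.

Both directions hold; the statement is true.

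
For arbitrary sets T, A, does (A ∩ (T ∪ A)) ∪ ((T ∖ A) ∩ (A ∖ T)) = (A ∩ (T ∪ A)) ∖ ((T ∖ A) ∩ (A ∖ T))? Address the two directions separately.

Both inclusions hold.

(⟹) Let x ∈ (A ∩ (T ∪ A)) ∪ ((T ∖ A) ∩ (A ∖ T)). Then either x ∈ A and x ∉ T; or x ∈ T ∩ A. In each case x ∈ (A ∩ (T ∪ A)) ∖ ((T ∖ A) ∩ (A ∖ T)), so (A ∩ (T ∪ A)) ∪ ((T ∖ A) ∩ (A ∖ T)) ⊆ (A ∩ (T ∪ A)) ∖ ((T ∖ A) ∩ (A ∖ T)).

(⟸) Let x ∈ (A ∩ (T ∪ A)) ∖ ((T ∖ A) ∩ (A ∖ T)). Then either x ∈ A and x ∉ T; or x ∈ T ∩ A. In each case x ∈ (A ∩ (T ∪ A)) ∪ ((T ∖ A) ∩ (A ∖ T)), so (A ∩ (T ∪ A)) ∖ ((T ∖ A) ∩ (A ∖ T)) ⊆ (A ∩ (T ∪ A)) ∪ ((T ∖ A) ∩ (A ∖ T)).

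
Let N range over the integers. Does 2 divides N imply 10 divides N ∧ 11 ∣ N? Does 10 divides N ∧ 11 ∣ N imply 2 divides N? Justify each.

Only the reverse direction holds.

(⟹) This fails: take N = 2. Certainly 2 ∣ 2, but 10 ∤ 2.

(⟸) Suppose 10 ∣ N and 11 ∣ N. Any common multiple of 10 and 11 is a multiple of their lcm; here gcd(10, 11) = 1, so lcm(10, 11) = 10·11 = 110, so 110 ∣ N. Since 2 ∣ 110, it follows that 2 ∣ N.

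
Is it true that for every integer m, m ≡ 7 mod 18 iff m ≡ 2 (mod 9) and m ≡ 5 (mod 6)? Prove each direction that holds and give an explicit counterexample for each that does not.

Both directions fail.

(⟹) This fails: m = 7 gives 7 ≡ 7 (mod 18) but 7 ≡ 7 (mod 9), so the conjunction on the right does not hold.

(⟸) This fails: m = 11 satisfies both congruences on the right (11 ≡ 2 mod 9 and 11 ≡ 5 mod 6) yet 11 ≡ 11 (mod 18), not 7.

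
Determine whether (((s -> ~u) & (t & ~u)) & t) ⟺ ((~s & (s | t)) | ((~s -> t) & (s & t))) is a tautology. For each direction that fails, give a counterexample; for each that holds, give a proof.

(→) Assume the antecedent. If u is true, the antecedent cannot hold. If u is false, the antecedent forces (u = F, t = T, s = F) or (u = F, t = T, s = T), and the consequent holds there. Either way the consequent holds.

(←) This fails. Under u = T, t = T, s = F, the left side is false but the right side is true.

Only the forward direction holds.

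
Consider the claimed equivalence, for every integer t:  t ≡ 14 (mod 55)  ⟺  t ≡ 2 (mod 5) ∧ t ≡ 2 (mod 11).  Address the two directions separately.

Neither implication holds.

Forward direction. This fails: t = 14 gives 14 ≡ 14 (mod 55) but 14 ≡ 4 (mod 5), so the conjunction on the right does not hold.

Converse. This fails: t = 2 satisfies both congruences on the right (2 ≡ 2 mod 5 and 2 ≡ 2 mod 11) yet 2 ≡ 2 (mod 55), not 14.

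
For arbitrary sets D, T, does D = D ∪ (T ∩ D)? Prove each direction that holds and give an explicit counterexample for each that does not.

(⊇) Let x ∈ D ∪ (T ∩ D). Then either x ∈ D and x ∉ T; or x ∈ D ∩ T. In each case x ∈ D, so D ∪ (T ∩ D) ⊆ D.

(⊆) Let x ∈ D. Then either x ∈ D and x ∉ T; or x ∈ D ∩ T. In each case x ∈ D ∪ (T ∩ D), so D ⊆ D ∪ (T ∩ D).

Both inclusions hold; the sets are equal.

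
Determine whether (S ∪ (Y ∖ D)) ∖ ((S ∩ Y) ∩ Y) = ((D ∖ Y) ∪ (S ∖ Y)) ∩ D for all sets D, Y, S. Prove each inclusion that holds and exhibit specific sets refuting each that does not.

(⊆) This inclusion fails. Take D = ∅, Y = {1}, S = ∅; then 1 ∈ (S ∪ (Y ∖ D)) ∖ ((S ∩ Y) ∩ Y) but 1 ∉ ((D ∖ Y) ∪ (S ∖ Y)) ∩ D.

(⊇) This inclusion fails. Take D = {1}, Y = ∅, S = ∅; then 1 ∈ ((D ∖ Y) ∪ (S ∖ Y)) ∩ D but 1 ∉ (S ∪ (Y ∖ D)) ∖ ((S ∩ Y) ∩ Y).

(⊆) fails and (⊇) fails.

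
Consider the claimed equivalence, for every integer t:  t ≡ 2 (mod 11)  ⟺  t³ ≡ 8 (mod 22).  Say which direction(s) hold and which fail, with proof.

Only the converse holds.

(⟹) This fails: take t = 13. Then 13 ≡ 2 (mod 11), but 13³ = 2197 ≡ 19 (mod 22), not 8.

(⟸) Conversely, the residues r modulo 22 with r³ ≡ 8 (mod 22) are exactly {2}, and each is ≡ 2 (mod 11).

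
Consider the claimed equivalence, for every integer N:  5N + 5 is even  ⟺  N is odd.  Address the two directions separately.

Both directions hold; the statement is true.

Converse. Suppose N is odd; write N = 2j + 1. Then 5N + 5 = 5·(2j + 1) + 5 = 2·5j + 10, which is even.

Forward direction. Suppose 5N + 5 is even. Since 5 is odd, 5N and N have the same parity, so 5N + 5 ≡ N + 5 (mod 2). As 5 is odd, 5N + 5 is even exactly when N is odd. Thus N is odd.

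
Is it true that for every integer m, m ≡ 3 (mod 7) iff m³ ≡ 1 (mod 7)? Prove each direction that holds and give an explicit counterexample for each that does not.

Both directions fail.

[⇒] This fails: take m = 3. Then 3 ≡ 3 (mod 7), but 3³ = 27 ≡ 6 (mod 7), not 1.

[⇐] This fails: take m = 1. Then 1³ = 1 ≡ 1 (mod 7), yet 1 ≡ 1 (mod 7), not 3.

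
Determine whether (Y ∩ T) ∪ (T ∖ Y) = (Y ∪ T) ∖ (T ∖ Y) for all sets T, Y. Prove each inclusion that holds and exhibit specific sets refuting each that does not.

Both inclusions fail.

(⊆) This inclusion fails. Take T = {1}, Y = ∅; then 1 ∈ (Y ∩ T) ∪ (T ∖ Y) but 1 ∉ (Y ∪ T) ∖ (T ∖ Y).

(⊇) This inclusion fails. Take T = ∅, Y = {1}; then 1 ∈ (Y ∪ T) ∖ (T ∖ Y) but 1 ∉ (Y ∩ T) ∪ (T ∖ Y).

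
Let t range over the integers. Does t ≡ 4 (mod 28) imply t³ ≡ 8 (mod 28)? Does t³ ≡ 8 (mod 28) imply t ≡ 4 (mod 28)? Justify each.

The forward direction holds; the converse fails.

[⇒] Suppose t ≡ 4 (mod 28). Write t = 28j + 4. Then (28j + 4)³ = 21952j³ + 9408j² + 1344j + 64 = 28(784j³ + 336j² + 48j + 2) + 8, so t³ ≡ 8 (mod 28).

[⇐] This fails: take t = 2. Then 2³ = 8 ≡ 8 (mod 28), yet 2 ≡ 2 (mod 28), not 4.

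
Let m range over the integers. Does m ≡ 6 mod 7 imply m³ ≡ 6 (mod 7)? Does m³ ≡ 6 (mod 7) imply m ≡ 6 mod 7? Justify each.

Forward direction. Suppose m ≡ 6 mod 7. Write m = 7j + 6. Then (7j + 6)³ = 343j³ + 882j² + 756j + 216 = 7(49j³ + 126j² + 108j + 30) + 6, so m³ ≡ 6 (mod 7).

Converse. This fails: take m = 3. Then 3³ = 27 ≡ 6 (mod 7), yet 3 ≡ 3 (mod 7), not 6.

Not equivalent: only (⇒) holds.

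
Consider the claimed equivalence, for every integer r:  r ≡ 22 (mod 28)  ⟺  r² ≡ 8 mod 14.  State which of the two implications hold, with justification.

Only the forward implication holds.

(⇐) This fails: take r = 6. Then 6² = 36 ≡ 8 (mod 14), yet 6 ≡ 6 (mod 28), not 22.

(⇒) Suppose r ≡ 22 (mod 28). Then r² ≡ 22² = 484 (mod 28), and since 14 ∣ 28, also r² ≡ 8 (mod 14).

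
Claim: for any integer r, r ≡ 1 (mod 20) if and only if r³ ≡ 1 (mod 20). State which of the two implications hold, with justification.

Both directions hold.

Forward direction. Suppose r ≡ 1 (mod 20). Write r = 20j + 1. Then (20j + 1)³ = 8000j³ + 1200j² + 60j + 1 = 20(400j³ + 60j² + 3j) + 1, so r³ ≡ 1 (mod 20).

Converse. Suppose r³ ≡ 1 (mod 20). The only residue r in {0, …, 19} with r³ ≡ 1 (mod 20) is r = 1, so r ≡ 1 (mod 20).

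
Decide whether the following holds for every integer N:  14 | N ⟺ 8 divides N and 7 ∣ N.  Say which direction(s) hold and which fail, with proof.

(⇒) fails; (⇐) holds.

(⟹) This fails: take N = 14. Certainly 14 ∣ 14, but 8 ∤ 14.

(⟸) Suppose 8 ∣ N and 7 ∣ N. Any common multiple of 8 and 7 is a multiple of their lcm; here gcd(8, 7) = 1, so lcm(8, 7) = 8·7 = 56, so 56 ∣ N. Since 14 ∣ 56, it follows that 14 ∣ N.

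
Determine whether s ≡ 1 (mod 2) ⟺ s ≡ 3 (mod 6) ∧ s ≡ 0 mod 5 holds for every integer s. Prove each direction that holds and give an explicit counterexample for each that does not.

Only the reverse direction holds.

(→) This fails: s = 1 gives 1 ≡ 1 (mod 2) but 1 ≡ 1 (mod 6), so the conjunction on the right does not hold.

(←) Conversely, if s ≡ 3 (mod 6) and s ≡ 0 (mod 5), then by the Chinese remainder theorem s ≡ 15 (mod 30). Since 15 ≡ 1 (mod 2) and 2 ∣ 30, we get s ≡ 1 (mod 2).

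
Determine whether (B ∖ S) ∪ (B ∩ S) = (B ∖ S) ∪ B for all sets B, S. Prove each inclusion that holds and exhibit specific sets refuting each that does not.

(⊆) Let x ∈ (B ∖ S) ∪ (B ∩ S). Then either x ∈ B and x ∉ S; or x ∈ B ∩ S. In each case x ∈ (B ∖ S) ∪ B, so (B ∖ S) ∪ (B ∩ S) ⊆ (B ∖ S) ∪ B.

(⊇) Let x ∈ (B ∖ S) ∪ B. Then either x ∈ B and x ∉ S; or x ∈ B ∩ S. In each case x ∈ (B ∖ S) ∪ (B ∩ S), so (B ∖ S) ∪ B ⊆ (B ∖ S) ∪ (B ∩ S).

The two sets are equal.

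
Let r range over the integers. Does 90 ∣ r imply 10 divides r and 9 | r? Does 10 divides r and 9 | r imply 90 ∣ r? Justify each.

Both implications hold.

(→) If 90 ∣ r, write r = 90q. Since 90 = 9·10, r = 10·(9q), so 10 ∣ r; and since 90 = 10·9, r = 9·(10q), so 9 ∣ r.

(←) Suppose 10 ∣ r and 9 ∣ r. Any common multiple of 10 and 9 is a multiple of their lcm; here gcd(10, 9) = 1, so lcm(10, 9) = 10·9 = 90, so 90 ∣ r.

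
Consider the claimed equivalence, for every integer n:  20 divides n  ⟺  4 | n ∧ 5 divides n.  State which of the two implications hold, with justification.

[⇒] If 20 ∣ n, write n = 20q. Since 20 = 5·4, n = 4·(5q), so 4 ∣ n; and since 20 = 4·5, n = 5·(4q), so 5 ∣ n.

[⇐] Suppose 4 ∣ n and 5 ∣ n. Any common multiple of 4 and 5 is a multiple of their lcm; here gcd(4, 5) = 1, so lcm(4, 5) = 4·5 = 20, so 20 ∣ n.

Equivalent; both directions hold.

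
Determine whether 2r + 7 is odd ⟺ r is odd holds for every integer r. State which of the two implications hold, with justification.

[⇒] This fails: take r = 6. Then 2r + 7 = 19, which is odd, yet r = 6 is even, not odd.

[⇐] Suppose r is odd. Since 2 is even, 2r is even for every r, so 2r + 7 has the same parity as 7, which is odd. Hence 2r + 7 is odd.

The forward direction fails; the converse holds.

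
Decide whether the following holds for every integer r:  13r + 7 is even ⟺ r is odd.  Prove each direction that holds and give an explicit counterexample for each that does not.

Forward direction. Suppose 13r + 7 is even. Since 13 is odd, 13r and r have the same parity, so 13r + 7 ≡ r + 7 (mod 2). As 7 is odd, 13r + 7 is even exactly when r is odd. Thus r is odd.

Converse. Suppose r is odd; write r = 2j + 1. Then 13r + 7 = 13·(2j + 1) + 7 = 2·13j + 20, which is even.

The biconditional holds.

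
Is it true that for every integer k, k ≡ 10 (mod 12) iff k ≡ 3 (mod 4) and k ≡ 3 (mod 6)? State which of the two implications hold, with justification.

(⇒) This fails: k = 10 gives 10 ≡ 10 (mod 12) but 10 ≡ 2 (mod 4), so the conjunction on the right does not hold.

(⇐) This fails: k = 3 satisfies both congruences on the right (3 ≡ 3 mod 4 and 3 ≡ 3 mod 6) yet 3 ≡ 3 (mod 12), not 10.

Neither implication holds.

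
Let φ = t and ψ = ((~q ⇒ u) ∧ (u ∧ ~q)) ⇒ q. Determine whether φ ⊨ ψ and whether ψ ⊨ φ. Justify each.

Forward direction. This fails. Under q = F, u = T, t = T, the left side is true but the right side is false.

Converse. This fails. Under q = F, u = F, t = F, the left side is false but the right side is true.

(⇒) fails and (⇐) fails.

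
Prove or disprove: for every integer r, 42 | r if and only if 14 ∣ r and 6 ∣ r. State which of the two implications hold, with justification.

Both directions hold; the statement is true.

(⟹) If 42 ∣ r, write r = 42q. Since 42 = 3·14, r = 14·(3q), so 14 ∣ r; and since 42 = 7·6, r = 6·(7q), so 6 ∣ r.

(⟸) Suppose 14 ∣ r and 6 ∣ r. Any common multiple of 14 and 6 is a multiple of their lcm; here lcm(14, 6) = 14·6/gcd(14, 6) = 84/2 = 42, so 42 ∣ r.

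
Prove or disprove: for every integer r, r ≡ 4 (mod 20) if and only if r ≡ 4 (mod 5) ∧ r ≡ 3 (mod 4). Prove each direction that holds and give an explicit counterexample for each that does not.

(⇒) fails and (⇐) fails.

[⇒] This fails: r = 4 gives 4 ≡ 4 (mod 20) but 4 ≡ 0 (mod 4), so the conjunction on the right does not hold.

[⇐] This fails: r = 19 satisfies both congruences on the right (19 ≡ 4 mod 5 and 19 ≡ 3 mod 4) yet 19 ≡ 19 (mod 20), not 4.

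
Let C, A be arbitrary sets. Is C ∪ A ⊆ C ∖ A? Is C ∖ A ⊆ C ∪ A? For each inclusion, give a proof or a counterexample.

(⟹) This inclusion fails. Take C = ∅, A = {1}; then 1 ∈ C ∪ A but 1 ∉ C ∖ A.

(⟸) Let x ∈ C ∖ A. Then x ∈ C and x ∉ A, from which x ∈ C ∪ A.

The sets are not equal: only the reverse inclusion holds.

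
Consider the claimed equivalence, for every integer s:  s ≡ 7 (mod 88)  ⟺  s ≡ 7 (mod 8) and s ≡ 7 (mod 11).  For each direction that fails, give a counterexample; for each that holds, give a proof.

(→) Suppose s ≡ 7 (mod 88); write s = 88j + 7. Since 8 ∣ 88, reducing mod 8 gives s ≡ 7 (mod 8); since 11 ∣ 88, reducing mod 11 gives s ≡ 7 (mod 11).

(←) Conversely, if s ≡ 7 (mod 8) and s ≡ 7 (mod 11), then by the Chinese remainder theorem s ≡ 7 (mod 88). This is exactly s ≡ 7 (mod 88).

Both directions hold.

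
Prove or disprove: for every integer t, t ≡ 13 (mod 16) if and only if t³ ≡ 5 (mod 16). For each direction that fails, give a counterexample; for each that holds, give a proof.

Equivalent; both directions hold.

(⇒) Suppose t ≡ 13 (mod 16). Write t = 16j + 13. Then (16j + 13)³ = 4096j³ + 9984j² + 8112j + 2197 = 16(256j³ + 624j² + 507j + 137) + 5, so t³ ≡ 5 (mod 16).

(⇐) Conversely, suppose t³ ≡ 5 (mod 16). The only residue r in {0, …, 15} with r³ ≡ 5 (mod 16) is r = 13, so t ≡ 13 (mod 16).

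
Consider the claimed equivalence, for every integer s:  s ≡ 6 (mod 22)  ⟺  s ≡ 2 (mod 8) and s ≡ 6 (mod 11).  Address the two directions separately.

(⇒) fails; (⇐) holds.

[⇒] This fails: s = 72 gives 72 ≡ 6 (mod 22) but 72 ≡ 0 (mod 8), so the conjunction on the right does not hold.

[⇐] Conversely, if s ≡ 2 (mod 8) and s ≡ 6 (mod 11), then by the Chinese remainder theorem s ≡ 50 (mod 88). Since 50 ≡ 6 (mod 22) and 22 ∣ 88, we get s ≡ 6 (mod 22).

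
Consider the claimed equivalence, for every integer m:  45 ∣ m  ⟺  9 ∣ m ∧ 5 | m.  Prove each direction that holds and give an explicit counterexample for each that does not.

Both directions hold.

Forward direction. If 45 ∣ m, write m = 45q. Since 45 = 5·9, m = 9·(5q), so 9 ∣ m; and since 45 = 9·5, m = 5·(9q), so 5 ∣ m.

Converse. Suppose 9 ∣ m and 5 ∣ m. Any common multiple of 9 and 5 is a multiple of their lcm; here gcd(9, 5) = 1, so lcm(9, 5) = 9·5 = 45, so 45 ∣ m.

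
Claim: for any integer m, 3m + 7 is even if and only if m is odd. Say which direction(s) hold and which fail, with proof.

The biconditional holds.

[⇐] Suppose m is odd; write m = 2j + 1. Then 3m + 7 = 3·(2j + 1) + 7 = 2·3j + 10, which is even.

[⇒] Suppose 3m + 7 is even. Since 3 is odd, 3m and m have the same parity, so 3m + 7 ≡ m + 7 (mod 2). As 7 is odd, 3m + 7 is even exactly when m is odd. Thus m is odd.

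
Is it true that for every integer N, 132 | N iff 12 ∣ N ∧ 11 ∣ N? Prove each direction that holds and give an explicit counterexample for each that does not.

(⟸) Suppose 12 ∣ N and 11 ∣ N. Any common multiple of 12 and 11 is a multiple of their lcm; here gcd(12, 11) = 1, so lcm(12, 11) = 12·11 = 132, so 132 ∣ N.

(⟹) If 132 ∣ N, write N = 132q. Since 132 = 11·12, N = 12·(11q), so 12 ∣ N; and since 132 = 12·11, N = 11·(12q), so 11 ∣ N.

Both directions hold; the statement is true.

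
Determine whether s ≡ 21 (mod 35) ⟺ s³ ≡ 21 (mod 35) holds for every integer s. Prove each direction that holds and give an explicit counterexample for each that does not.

Converse. Suppose s³ ≡ 21 (mod 35). The only residue r in {0, …, 34} with r³ ≡ 21 (mod 35) is r = 21, so s ≡ 21 (mod 35).

Forward direction. Suppose s ≡ 21 (mod 35). Write s = 35j + 21. Then (35j + 21)³ = 42875j³ + 77175j² + 46305j + 9261 = 35(1225j³ + 2205j² + 1323j + 264) + 21, so s³ ≡ 21 (mod 35).

Both directions hold; the statement is true.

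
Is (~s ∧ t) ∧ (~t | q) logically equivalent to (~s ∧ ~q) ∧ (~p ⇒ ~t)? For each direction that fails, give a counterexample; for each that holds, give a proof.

[⇒] This fails. Under s = F, t = T, q = T, p = F, the left side is true but the right side is false.

[⇐] This fails. Under s = F, t = F, q = F, p = F, the left side is false but the right side is true.

Neither direction holds.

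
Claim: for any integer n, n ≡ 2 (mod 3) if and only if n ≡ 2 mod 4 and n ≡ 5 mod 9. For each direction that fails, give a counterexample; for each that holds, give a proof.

(⟸) If n ≡ 2 (mod 4) and n ≡ 5 (mod 9), then by the Chinese remainder theorem n ≡ 14 (mod 36). Since 14 ≡ 2 (mod 3) and 3 ∣ 36, we get n ≡ 2 (mod 3).

(⟹) This fails: n = 32 gives 32 ≡ 2 (mod 3) but 32 ≡ 0 (mod 4), so the conjunction on the right does not hold.

(⇒) fails; (⇐) holds.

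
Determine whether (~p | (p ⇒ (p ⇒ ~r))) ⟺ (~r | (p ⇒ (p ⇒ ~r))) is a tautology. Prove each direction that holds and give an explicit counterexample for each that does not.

[⇒] Assume the antecedent. If r is true, the antecedent forces (r = T, p = F), and ~r | (p ⇒ (p ⇒ ~r)) holds there. If r is false, ~r | (p ⇒ (p ⇒ ~r)) reduces to true regardless of the other variables. Either way ~r | (p ⇒ (p ⇒ ~r)) holds.

[⇐] Assume the antecedent. If r is true, the antecedent forces (r = T, p = F), and ~p | (p ⇒ (p ⇒ ~r)) holds there. If r is false, ~p | (p ⇒ (p ⇒ ~r)) reduces to true regardless of the other variables. Either way ~p | (p ⇒ (p ⇒ ~r)) holds.

The biconditional holds.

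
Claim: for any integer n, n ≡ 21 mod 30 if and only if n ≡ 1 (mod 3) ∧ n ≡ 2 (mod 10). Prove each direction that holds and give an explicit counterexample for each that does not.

(⇒) fails and (⇐) fails.

[⇒] This fails: n = 21 gives 21 ≡ 21 (mod 30) but 21 ≡ 0 (mod 3), so the conjunction on the right does not hold.

[⇐] This fails: n = 22 satisfies both congruences on the right (22 ≡ 1 mod 3 and 22 ≡ 2 mod 10) yet 22 ≡ 22 (mod 30), not 21.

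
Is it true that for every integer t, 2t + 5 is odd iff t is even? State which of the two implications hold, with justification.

Forward direction. This fails: take t = 5. Then 2t + 5 = 15, which is odd, yet t = 5 is odd, not even.

Converse. Suppose t is even. Since 2 is even, 2t is even for every t, so 2t + 5 has the same parity as 5, which is odd. Hence 2t + 5 is odd.

Only the converse holds.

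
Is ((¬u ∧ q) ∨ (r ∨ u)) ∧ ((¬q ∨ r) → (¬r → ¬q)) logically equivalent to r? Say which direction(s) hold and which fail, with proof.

Only the reverse direction holds.

(⟹) This fails. Under q = T, u = F, r = F, the left side is true but the right side is false.

(⟸) Assume the antecedent. If q is true, the consequent reduces to true regardless of the other variables. If q is false, the antecedent forces (q = F, u = F, r = T) or (q = F, u = T, r = T), and the consequent holds there. Either way the consequent holds.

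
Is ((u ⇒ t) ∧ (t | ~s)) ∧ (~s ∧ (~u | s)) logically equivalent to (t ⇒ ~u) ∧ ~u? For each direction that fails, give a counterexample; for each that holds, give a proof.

[⇒] Assume the antecedent. If s is true, the antecedent cannot hold. If s is false, the antecedent forces (s = F, t = F, u = F) or (s = F, t = T, u = F), and (t ⇒ ~u) ∧ ~u holds there. Either way (t ⇒ ~u) ∧ ~u holds.

[⇐] This fails. Under s = T, t = F, u = F, the left side is false but the right side is true.

Not equivalent: only (⇒) holds.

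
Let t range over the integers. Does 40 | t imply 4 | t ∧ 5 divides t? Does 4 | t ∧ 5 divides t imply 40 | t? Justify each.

The forward direction holds; the converse fails.

[⇒] If 40 ∣ t, write t = 40q. Since 40 = 10·4, t = 4·(10q), so 4 ∣ t; and since 40 = 8·5, t = 5·(8q), so 5 ∣ t.

[⇐] This fails: take t = 20. Both 4 ∣ 20 and 5 ∣ 20, yet 20 is not a multiple of 40 (since 20 = 0·40 + 20), so 40 ∤ 20.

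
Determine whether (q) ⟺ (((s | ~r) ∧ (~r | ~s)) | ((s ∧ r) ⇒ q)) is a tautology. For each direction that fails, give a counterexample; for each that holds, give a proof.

(⟹) Assume the antecedent. If s is true, the antecedent forces (s = T, r = F, q = T) or (s = T, r = T, q = T), and the consequent holds there. If s is false, the consequent reduces to true regardless of the other variables. Either way the consequent holds.

(⟸) This fails. Under s = F, r = F, q = F, the left side is false but the right side is true.

Only the forward direction holds.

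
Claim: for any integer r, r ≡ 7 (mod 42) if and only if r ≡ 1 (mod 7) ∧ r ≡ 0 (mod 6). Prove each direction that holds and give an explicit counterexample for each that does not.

Neither direction holds.

[⇒] This fails: r = 7 gives 7 ≡ 7 (mod 42) but 7 ≡ 0 (mod 7), so the conjunction on the right does not hold.

[⇐] This fails: r = 36 satisfies both congruences on the right (36 ≡ 1 mod 7 and 36 ≡ 0 mod 6) yet 36 ≡ 36 (mod 42), not 7.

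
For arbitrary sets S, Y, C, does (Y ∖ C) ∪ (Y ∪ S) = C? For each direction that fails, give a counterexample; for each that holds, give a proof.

(⟹) This inclusion fails. Take S = {1}, Y = ∅, C = ∅; then 1 ∈ (Y ∖ C) ∪ (Y ∪ S) but 1 ∉ C.

(⟸) This inclusion fails. Take S = ∅, Y = ∅, C = {1}; then 1 ∈ C but 1 ∉ (Y ∖ C) ∪ (Y ∪ S).

Both inclusions fail.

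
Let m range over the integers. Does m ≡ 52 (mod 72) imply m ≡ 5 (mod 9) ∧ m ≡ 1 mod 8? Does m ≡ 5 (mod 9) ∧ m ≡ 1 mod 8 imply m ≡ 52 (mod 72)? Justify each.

(→) This fails: m = 52 gives 52 ≡ 52 (mod 72) but 52 ≡ 7 (mod 9), so the conjunction on the right does not hold.

(←) This fails: m = 41 satisfies both congruences on the right (41 ≡ 5 mod 9 and 41 ≡ 1 mod 8) yet 41 ≡ 41 (mod 72), not 52.

Neither direction holds.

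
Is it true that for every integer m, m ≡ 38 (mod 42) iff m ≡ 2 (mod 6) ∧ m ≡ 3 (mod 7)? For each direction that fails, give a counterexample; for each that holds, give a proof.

(←) If m ≡ 2 (mod 6) and m ≡ 3 (mod 7), then by the Chinese remainder theorem m ≡ 38 (mod 42). This is exactly m ≡ 38 (mod 42).

(→) Suppose m ≡ 38 (mod 42); write m = 42j + 38. Since 6 ∣ 42, reducing mod 6 gives m ≡ 38 ≡ 2 (mod 6); since 7 ∣ 42, reducing mod 7 gives m ≡ 38 ≡ 3 (mod 7).

Both implications hold.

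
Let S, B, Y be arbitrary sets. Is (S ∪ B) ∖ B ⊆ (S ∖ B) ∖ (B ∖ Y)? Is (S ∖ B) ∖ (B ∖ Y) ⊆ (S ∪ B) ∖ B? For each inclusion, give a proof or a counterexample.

Both inclusions hold.

Forward inclusion. Let x ∈ (S ∪ B) ∖ B. Then either x ∈ S and x ∉ B, Y; or x ∈ S ∩ Y and x ∉ B. In each case x ∈ (S ∖ B) ∖ (B ∖ Y), so (S ∪ B) ∖ B ⊆ (S ∖ B) ∖ (B ∖ Y).

Reverse inclusion. Let x ∈ (S ∖ B) ∖ (B ∖ Y). Then either x ∈ S and x ∉ B, Y; or x ∈ S ∩ Y and x ∉ B. In each case x ∈ (S ∪ B) ∖ B, so (S ∖ B) ∖ (B ∖ Y) ⊆ (S ∪ B) ∖ B.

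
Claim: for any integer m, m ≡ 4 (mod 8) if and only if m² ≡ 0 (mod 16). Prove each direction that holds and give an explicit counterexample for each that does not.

(⇒) holds; (⇐) fails.

(⇒) Suppose m ≡ 4 (mod 8). Working modulo 16, m ∈ {4, 12}; for each such r, r² ≡ 0 (mod 16).

(⇐) This fails: take m = 0. Then 0² = 0 ≡ 0 (mod 16), yet 0 ≡ 0 (mod 8), not 4.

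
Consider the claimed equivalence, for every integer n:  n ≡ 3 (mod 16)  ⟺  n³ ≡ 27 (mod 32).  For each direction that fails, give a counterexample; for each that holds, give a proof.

The forward direction fails; the converse holds.

(←) The residues r modulo 32 with r³ ≡ 27 (mod 32) are exactly {3}, and each is ≡ 3 (mod 16).

(→) This fails: take n = 19. Then 19 ≡ 3 (mod 16), but 19³ = 6859 ≡ 11 (mod 32), not 27.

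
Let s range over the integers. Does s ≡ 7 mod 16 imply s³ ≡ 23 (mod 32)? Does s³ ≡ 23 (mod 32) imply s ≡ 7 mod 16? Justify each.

Only the converse holds.

Converse. The residues r modulo 32 with r³ ≡ 23 (mod 32) are exactly {7}, and each is ≡ 7 (mod 16).

Forward direction. This fails: take s = 23. Then 23 ≡ 7 (mod 16), but 23³ = 12167 ≡ 7 (mod 32), not 23.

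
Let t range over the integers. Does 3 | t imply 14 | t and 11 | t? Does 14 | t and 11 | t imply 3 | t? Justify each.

Forward direction. This fails: take t = 3. Certainly 3 ∣ 3, but 14 ∤ 3.

Converse. This fails: take t = 154. Both 14 ∣ 154 and 11 ∣ 154, yet 154 is not a multiple of 3 (since 154 = 51·3 + 1), so 3 ∤ 154.

Neither direction holds.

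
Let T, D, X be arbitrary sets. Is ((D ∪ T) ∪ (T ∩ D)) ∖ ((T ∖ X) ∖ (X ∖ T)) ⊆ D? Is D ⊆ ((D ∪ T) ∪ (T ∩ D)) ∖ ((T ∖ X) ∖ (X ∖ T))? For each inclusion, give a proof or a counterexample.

Neither inclusion holds.

(⟹) This inclusion fails. Take T = {1}, D = ∅, X = {1}; then 1 ∈ ((D ∪ T) ∪ (T ∩ D)) ∖ ((T ∖ X) ∖ (X ∖ T)) but 1 ∉ D.

(⟸) This inclusion fails. Take T = {1}, D = {1}, X = ∅; then 1 ∈ D but 1 ∉ ((D ∪ T) ∪ (T ∩ D)) ∖ ((T ∖ X) ∖ (X ∖ T)).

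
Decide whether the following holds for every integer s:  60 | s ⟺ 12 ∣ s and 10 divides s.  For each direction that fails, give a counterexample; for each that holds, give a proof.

Equivalent; both directions hold.

(←) Suppose 12 ∣ s and 10 ∣ s. Any common multiple of 12 and 10 is a multiple of their lcm; here lcm(12, 10) = 12·10/gcd(12, 10) = 120/2 = 60, so 60 ∣ s.

(→) If 60 ∣ s, write s = 60q. Since 60 = 5·12, s = 12·(5q), so 12 ∣ s; and since 60 = 6·10, s = 10·(6q), so 10 ∣ s.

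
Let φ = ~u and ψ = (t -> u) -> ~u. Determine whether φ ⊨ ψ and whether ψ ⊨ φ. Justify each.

The biconditional holds.

(←) Assume the antecedent. If u is true, the antecedent cannot hold. If u is false, ~u reduces to true regardless of the other variables. Either way ~u holds.

(→) Assume the antecedent. If u is true, the antecedent cannot hold. If u is false, (t -> u) -> ~u reduces to true regardless of the other variables. Either way (t -> u) -> ~u holds.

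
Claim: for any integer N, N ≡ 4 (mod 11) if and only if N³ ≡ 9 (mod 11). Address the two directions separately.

Both implications hold.

(→) Suppose N ≡ 4 (mod 11). Write N = 11j + 4. Then (11j + 4)³ = 1331j³ + 1452j² + 528j + 64 = 11(121j³ + 132j² + 48j + 5) + 9, so N³ ≡ 9 (mod 11).

(←) Conversely, suppose N³ ≡ 9 (mod 11). The only residue r in {0, …, 10} with r³ ≡ 9 (mod 11) is r = 4, so N ≡ 4 (mod 11).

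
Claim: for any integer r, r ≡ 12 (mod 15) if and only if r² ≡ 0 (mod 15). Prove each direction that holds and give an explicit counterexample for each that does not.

(⇒) This fails: take r = 12. Then 12 ≡ 12 (mod 15), but 12² = 144 ≡ 9 (mod 15), not 0.

(⇐) This fails: take r = 0. Then 0² = 0 ≡ 0 (mod 15), yet 0 ≡ 0 (mod 15), not 12.

(⇒) fails and (⇐) fails.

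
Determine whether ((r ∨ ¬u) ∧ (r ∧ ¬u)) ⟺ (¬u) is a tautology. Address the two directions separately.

(⟹) Assume the antecedent. If u is true, the antecedent cannot hold. If u is false, ¬u reduces to true regardless of the other variables. Either way ¬u holds.

(⟸) This fails. Under u = F, r = F, the left side is false but the right side is true.

Not equivalent: only (⇒) holds.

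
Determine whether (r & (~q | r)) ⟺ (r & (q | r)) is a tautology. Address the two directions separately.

(→) Assume the antecedent. If r is true, r & (q | r) reduces to true regardless of the other variables. If r is false, the antecedent cannot hold. Either way r & (q | r) holds.

(←) Assume the antecedent. If r is true, r & (~q | r) reduces to true regardless of the other variables. If r is false, the antecedent cannot hold. Either way r & (~q | r) holds.

Equivalent; both directions hold.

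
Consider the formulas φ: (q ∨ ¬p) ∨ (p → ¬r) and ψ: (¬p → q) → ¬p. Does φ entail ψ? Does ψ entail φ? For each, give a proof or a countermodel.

(⟹) This fails. Under q = F, p = T, r = F, the left side is true but the right side is false.

(⟸) Assume the antecedent. If q is true, (q ∨ ¬p) ∨ (p → ¬r) reduces to true regardless of the other variables. If q is false, the antecedent forces (q = F, p = F, r = F) or (q = F, p = F, r = T), and (q ∨ ¬p) ∨ (p → ¬r) holds there. Either way (q ∨ ¬p) ∨ (p → ¬r) holds.

Only the converse holds.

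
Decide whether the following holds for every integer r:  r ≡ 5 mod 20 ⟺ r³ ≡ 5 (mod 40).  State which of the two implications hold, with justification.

(⇒) This fails: take r = 25. Then 25 ≡ 5 (mod 20), but 25³ = 15625 ≡ 25 (mod 40), not 5.

(⇐) Conversely, the residues r modulo 40 with r³ ≡ 5 (mod 40) are exactly {5}, and each is ≡ 5 (mod 20).

Not equivalent: only (⇐) holds.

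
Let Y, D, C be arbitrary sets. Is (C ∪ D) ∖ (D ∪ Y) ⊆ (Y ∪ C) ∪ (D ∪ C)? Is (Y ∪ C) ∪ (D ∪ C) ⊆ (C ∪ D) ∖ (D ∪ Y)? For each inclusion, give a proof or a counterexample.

The sets are not equal: only the forward inclusion holds.

(⟹) Let x ∈ (C ∪ D) ∖ (D ∪ Y). Then x ∈ C and x ∉ Y, D, from which x ∈ (Y ∪ C) ∪ (D ∪ C).

(⟸) This inclusion fails. Take Y = {1}, D = ∅, C = ∅; then 1 ∈ (Y ∪ C) ∪ (D ∪ C) but 1 ∉ (C ∪ D) ∖ (D ∪ Y).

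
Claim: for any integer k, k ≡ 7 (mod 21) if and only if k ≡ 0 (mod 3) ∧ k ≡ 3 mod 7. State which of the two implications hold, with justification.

[⇒] This fails: k = 7 gives 7 ≡ 7 (mod 21) but 7 ≡ 1 (mod 3), so the conjunction on the right does not hold.

[⇐] This fails: k = 3 satisfies both congruences on the right (3 ≡ 0 mod 3 and 3 ≡ 3 mod 7) yet 3 ≡ 3 (mod 21), not 7.

Neither direction holds.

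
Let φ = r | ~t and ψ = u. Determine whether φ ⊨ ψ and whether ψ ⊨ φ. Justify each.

Neither direction holds.

[⇒] This fails. Under u = F, t = F, r = F, the left side is true but the right side is false.

[⇐] This fails. Under u = T, t = T, r = F, the left side is false but the right side is true.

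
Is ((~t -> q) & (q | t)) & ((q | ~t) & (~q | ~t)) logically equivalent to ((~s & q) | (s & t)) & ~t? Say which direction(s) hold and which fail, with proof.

[⇒] This fails. Under q = T, s = T, t = F, the left side is true but the right side is false.

[⇐] Assume the antecedent. If q is true, the antecedent forces (q = T, s = F, t = F), and the consequent holds there. If q is false, the antecedent cannot hold. Either way the consequent holds.

(⇒) fails; (⇐) holds.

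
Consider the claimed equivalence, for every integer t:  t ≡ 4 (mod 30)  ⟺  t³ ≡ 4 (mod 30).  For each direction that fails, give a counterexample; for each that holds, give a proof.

Both directions hold; the statement is true.

Converse. Suppose t³ ≡ 4 (mod 30). The only residue r in {0, …, 29} with r³ ≡ 4 (mod 30) is r = 4, so t ≡ 4 (mod 30).

Forward direction. Suppose t ≡ 4 (mod 30). Write t = 30j + 4. Then (30j + 4)³ = 27000j³ + 10800j² + 1440j + 64 = 30(900j³ + 360j² + 48j + 2) + 4, so t³ ≡ 4 (mod 30).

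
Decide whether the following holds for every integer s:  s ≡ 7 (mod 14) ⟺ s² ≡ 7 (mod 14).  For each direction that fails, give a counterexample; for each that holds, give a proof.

(⇒) Suppose s ≡ 7 (mod 14). Write s = 14j + 7. Then (14j + 7)² = 196j² + 196j + 49 = 14(14j² + 14j + 3) + 7, so s² ≡ 7 (mod 14).

(⇐) Conversely, suppose s² ≡ 7 (mod 14). The only residue r in {0, …, 13} with r² ≡ 7 (mod 14) is r = 7, so s ≡ 7 (mod 14).

Both directions hold.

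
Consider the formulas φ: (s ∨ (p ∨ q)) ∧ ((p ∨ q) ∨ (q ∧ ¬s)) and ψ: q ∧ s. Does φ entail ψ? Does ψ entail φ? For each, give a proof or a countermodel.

[⇒] This fails. Under p = T, s = F, q = F, the left side is true but the right side is false.

[⇐] Assume the antecedent. If p is true, the consequent reduces to true regardless of the other variables. If p is false, the antecedent forces (p = F, s = T, q = T), and the consequent holds there. Either way the consequent holds.

Only the reverse direction holds.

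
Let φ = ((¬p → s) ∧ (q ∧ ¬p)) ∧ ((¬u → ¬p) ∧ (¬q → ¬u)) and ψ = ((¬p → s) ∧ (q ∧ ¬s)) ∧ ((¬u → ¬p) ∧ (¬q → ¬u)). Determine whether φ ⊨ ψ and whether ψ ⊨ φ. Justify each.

Neither direction holds.

[⇒] This fails. Under q = T, s = T, p = F, u = T, the left side is true but the right side is false.

[⇐] This fails. Under q = T, s = F, p = T, u = T, the left side is false but the right side is true.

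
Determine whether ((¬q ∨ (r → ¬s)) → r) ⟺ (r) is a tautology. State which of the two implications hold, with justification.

Both directions hold; the statement is true.

(⟸) Assume the antecedent. If r is true, (¬q ∨ (r → ¬s)) → r reduces to true regardless of the other variables. If r is false, the antecedent cannot hold. Either way (¬q ∨ (r → ¬s)) → r holds.

(⟹) Assume the antecedent. If r is true, r reduces to true regardless of the other variables. If r is false, the antecedent cannot hold. Either way r holds.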